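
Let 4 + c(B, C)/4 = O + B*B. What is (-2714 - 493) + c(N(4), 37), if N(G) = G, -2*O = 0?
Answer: -3159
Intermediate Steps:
O = 0 (O = -1/2*0 = 0)
c(B, C) = -16 + 4*B**2 (c(B, C) = -16 + 4*(0 + B*B) = -16 + 4*(0 + B**2) = -16 + 4*B**2)
(-2714 - 493) + c(N(4), 37) = (-2714 - 493) + (-16 + 4*4**2) = -3207 + (-16 + 4*16) = -3207 + (-16 + 64) = -3207 + 48 = -3159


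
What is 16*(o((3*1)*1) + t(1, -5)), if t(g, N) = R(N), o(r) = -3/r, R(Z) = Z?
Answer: -96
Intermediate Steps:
t(g, N) = N
16*(o((3*1)*1) + t(1, -5)) = 16*(-3/((3*1)*1) - 5) = 16*(-3/(3*1) - 5) = 16*(-3/3 - 5) = 16*(-3*⅓ - 5) = 16*(-1 - 5) = 16*(-6) = -96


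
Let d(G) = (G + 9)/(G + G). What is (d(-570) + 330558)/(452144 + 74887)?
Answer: 125612227/200271780 ≈ 0.62721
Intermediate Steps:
d(G) = (9 + G)/(2*G) (d(G) = (9 + G)/((2*G)) = (9 + G)*(1/(2*G)) = (9 + G)/(2*G))
(d(-570) + 330558)/(452144 + 74887) = ((½)*(9 - 570)/(-570) + 330558)/(452144 + 74887) = ((½)*(-1/570)*(-561) + 330558)/527031 = (187/380 + 330558)*(1/527031) = (125612227/380)*(1/527031) = 125612227/200271780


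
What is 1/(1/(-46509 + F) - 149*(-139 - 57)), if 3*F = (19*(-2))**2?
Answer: 138083/4032575929 ≈ 3.4242e-5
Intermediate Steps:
F = 1444/3 (F = (19*(-2))**2/3 = (1/3)*(-38)**2 = (1/3)*1444 = 1444/3 ≈ 481.33)
1/(1/(-46509 + F) - 149*(-139 - 57)) = 1/(1/(-46509 + 1444/3) - 149*(-139 - 57)) = 1/(1/(-138083/3) - 149*(-196)) = 1/(-3/138083 + 29204) = 1/(4032575929/138083) = 138083/4032575929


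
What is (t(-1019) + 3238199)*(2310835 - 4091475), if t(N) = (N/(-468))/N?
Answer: -674629799635960/117 ≈ -5.7661e+12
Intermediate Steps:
t(N) = -1/468 (t(N) = (N*(-1/468))/N = (-N/468)/N = -1/468)
(t(-1019) + 3238199)*(2310835 - 4091475) = (-1/468 + 3238199)*(2310835 - 4091475) = (1515477131/468)*(-1780640) = -674629799635960/117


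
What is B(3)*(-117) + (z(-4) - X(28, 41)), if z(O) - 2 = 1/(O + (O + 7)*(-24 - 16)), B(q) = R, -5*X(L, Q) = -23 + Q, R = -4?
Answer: 293627/620 ≈ 473.59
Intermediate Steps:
X(L, Q) = 23/5 - Q/5 (X(L, Q) = -(-23 + Q)/5 = 23/5 - Q/5)
B(q) = -4
z(O) = 2 + 1/(-280 - 39*O) (z(O) = 2 + 1/(O + (O + 7)*(-24 - 16)) = 2 + 1/(O + (7 + O)*(-40)) = 2 + 1/(O + (-280 - 40*O)) = 2 + 1/(-280 - 39*O))
B(3)*(-117) + (z(-4) - X(28, 41)) = -4*(-117) + (13*(43 + 6*(-4))/(280 + 39*(-4)) - (23/5 - ⅕*41)) = 468 + (13*(43 - 24)/(280 - 156) - (23/5 - 41/5)) = 468 + (13*19/124 - 1*(-18/5)) = 468 + (13*(1/124)*19 + 18/5) = 468 + (247/124 + 18/5) = 468 + 3467/620 = 293627/620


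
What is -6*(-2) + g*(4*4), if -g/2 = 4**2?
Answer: -500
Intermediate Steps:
g = -32 (g = -2*4**2 = -2*16 = -32)
-6*(-2) + g*(4*4) = -6*(-2) - 128*4 = 12 - 32*16 = 12 - 512 = -500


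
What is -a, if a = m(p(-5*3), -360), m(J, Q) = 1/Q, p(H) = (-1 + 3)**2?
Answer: 1/360 ≈ 0.0027778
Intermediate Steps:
p(H) = 4 (p(H) = 2**2 = 4)
a = -1/360 (a = 1/(-360) = -1/360 ≈ -0.0027778)
-a = -1*(-1/360) = 1/360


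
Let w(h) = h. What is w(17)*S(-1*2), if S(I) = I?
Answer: -34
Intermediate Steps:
w(17)*S(-1*2) = 17*(-1*2) = 17*(-2) = -34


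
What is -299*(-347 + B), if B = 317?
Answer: 8970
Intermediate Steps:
-299*(-347 + B) = -299*(-347 + 317) = -299*(-30) = 8970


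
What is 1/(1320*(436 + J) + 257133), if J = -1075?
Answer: -1/586347 ≈ -1.7055e-6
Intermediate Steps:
1/(1320*(436 + J) + 257133) = 1/(1320*(436 - 1075) + 257133) = 1/(1320*(-639) + 257133) = 1/(-843480 + 257133) = 1/(-586347) = -1/586347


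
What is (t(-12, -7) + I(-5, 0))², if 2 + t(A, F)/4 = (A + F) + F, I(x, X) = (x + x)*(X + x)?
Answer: 3844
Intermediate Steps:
I(x, X) = 2*x*(X + x) (I(x, X) = (2*x)*(X + x) = 2*x*(X + x))
t(A, F) = -8 + 4*A + 8*F (t(A, F) = -8 + 4*((A + F) + F) = -8 + 4*(A + 2*F) = -8 + (4*A + 8*F) = -8 + 4*A + 8*F)
(t(-12, -7) + I(-5, 0))² = ((-8 + 4*(-12) + 8*(-7)) + 2*(-5)*(0 - 5))² = ((-8 - 48 - 56) + 2*(-5)*(-5))² = (-112 + 50)² = (-62)² = 3844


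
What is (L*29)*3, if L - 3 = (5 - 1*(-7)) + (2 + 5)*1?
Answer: 1914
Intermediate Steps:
L = 22 (L = 3 + ((5 - 1*(-7)) + (2 + 5)*1) = 3 + ((5 + 7) + 7*1) = 3 + (12 + 7) = 3 + 19 = 22)
(L*29)*3 = (22*29)*3 = 638*3 = 1914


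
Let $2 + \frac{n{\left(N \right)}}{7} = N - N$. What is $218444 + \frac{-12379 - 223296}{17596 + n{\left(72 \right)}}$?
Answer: $\frac{3840446733}{17582} \approx 2.1843 \cdot 10^{5}$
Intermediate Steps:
$n{\left(N \right)} = -14$ ($n{\left(N \right)} = -14 + 7 \left(N - N\right) = -14 + 7 \cdot 0 = -14 + 0 = -14$)
$218444 + \frac{-12379 - 223296}{17596 + n{\left(72 \right)}} = 218444 + \frac{-12379 - 223296}{17596 - 14} = 218444 - \frac{235675}{17582} = \frac{3840446733}{17582}$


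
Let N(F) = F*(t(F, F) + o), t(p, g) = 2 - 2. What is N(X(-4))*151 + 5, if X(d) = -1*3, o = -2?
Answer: 911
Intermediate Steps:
X(d) = -3
t(p, g) = 0
N(F) = -2*F (N(F) = F*(0 - 2) = F*(-2) = -2*F)
N(X(-4))*151 + 5 = -2*(-3)*151 + 5 = 6*151 + 5 = 906 + 5 = 911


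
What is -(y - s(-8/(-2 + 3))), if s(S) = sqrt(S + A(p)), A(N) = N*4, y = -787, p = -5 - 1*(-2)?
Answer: 787 + 2*I*sqrt(5) ≈ 787.0 + 4.4721*I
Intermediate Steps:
p = -3 (p = -5 + 2 = -3)
A(N) = 4*N
s(S) = sqrt(-12 + S) (s(S) = sqrt(S + 4*(-3)) = sqrt(S - 12) = sqrt(-12 + S))
-(y - s(-8/(-2 + 3))) = -(-787 - sqrt(-12 - 8/(-2 + 3))) = -(-787 - sqrt(-12 - 8/1)) = -(-787 - sqrt(-12 + 1*(-8))) = -(-787 - sqrt(-12 - 8)) = -(-787 - sqrt(-20)) = -(-787 - 2*I*sqrt(5)) = 787 + 2*I*sqrt(5)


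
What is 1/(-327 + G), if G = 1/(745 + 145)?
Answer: -890/291029 ≈ -0.0030581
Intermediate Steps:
G = 1/890 ≈ 0.0011236
1/(-327 + G) = 1/(-327 + 1/890) = 1/(-291029/890) = -890/291029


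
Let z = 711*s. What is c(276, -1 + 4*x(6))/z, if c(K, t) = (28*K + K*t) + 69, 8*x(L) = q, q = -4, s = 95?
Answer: 2323/22515 ≈ 0.10318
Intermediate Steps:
x(L) = -1/2 (x(L) = (1/8)*(-4) = -1/2)
z = 67545 (z = 711*95 = 67545)
c(K, t) = 69 + 28*K + K*t
c(276, -1 + 4*x(6))/z = (69 + 28*276 + 276*(-1 + 4*(-1/2)))/67545 = (69 + 7728 + 276*(-1 - 2))*(1/67545) = (69 + 7728 + 276*(-3))*(1/67545) = (69 + 7728 - 828)*(1/67545) = 6969*(1/67545) = 2323/22515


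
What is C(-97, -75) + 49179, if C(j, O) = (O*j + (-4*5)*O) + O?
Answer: 57879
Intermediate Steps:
C(j, O) = -19*O + O*j (C(j, O) = (O*j - 20*O) + O = (-20*O + O*j) + O = -19*O + O*j)
C(-97, -75) + 49179 = -75*(-19 - 97) + 49179 = -75*(-116) + 49179 = 8700 + 49179 = 57879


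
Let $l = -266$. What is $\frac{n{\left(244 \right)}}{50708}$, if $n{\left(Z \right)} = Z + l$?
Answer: $- \frac{11}{25354} \approx -0.00043386$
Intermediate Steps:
$n{\left(Z \right)} = -266 + Z$ ($n{\left(Z \right)} = Z - 266 = -266 + Z$)
$\frac{n{\left(244 \right)}}{50708} = \frac{-266 + 244}{50708} = \left(-22\right) \frac{1}{50708} = - \frac{11}{25354}$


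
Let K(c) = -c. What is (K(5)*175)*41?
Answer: -35875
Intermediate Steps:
(K(5)*175)*41 = (-1*5*175)*41 = -5*175*41 = -875*41 = -35875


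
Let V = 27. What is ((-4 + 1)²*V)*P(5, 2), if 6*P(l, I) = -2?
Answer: -81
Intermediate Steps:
P(l, I) = -⅓ (P(l, I) = (⅙)*(-2) = -⅓)
((-4 + 1)²*V)*P(5, 2) = ((-4 + 1)²*27)*(-⅓) = ((-3)²*27)*(-⅓) = (9*27)*(-⅓) = 243*(-⅓) = -81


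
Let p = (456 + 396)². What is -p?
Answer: -725904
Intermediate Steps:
p = 725904 (p = 852² = 725904)
-p = -1*725904 = -725904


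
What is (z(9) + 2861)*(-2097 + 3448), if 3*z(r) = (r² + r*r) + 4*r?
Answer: 3954377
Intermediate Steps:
z(r) = 2*r²/3 + 4*r/3 (z(r) = ((r² + r*r) + 4*r)/3 = ((r² + r²) + 4*r)/3 = (2*r² + 4*r)/3 = 2*r²/3 + 4*r/3)
(z(9) + 2861)*(-2097 + 3448) = ((⅔)*9*(2 + 9) + 2861)*(-2097 + 3448) = ((⅔)*9*11 + 2861)*1351 = (66 + 2861)*1351 = 2927*1351 = 3954377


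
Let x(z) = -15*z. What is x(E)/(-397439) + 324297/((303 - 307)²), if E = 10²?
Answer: 128888299383/6359024 ≈ 20269.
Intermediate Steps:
E = 100
x(E)/(-397439) + 324297/((303 - 307)²) = -15*100/(-397439) + 324297/((303 - 307)²) = -1500*(-1/397439) + 324297/((-4)²) = 1500/397439 + 324297/16 = 128888299383/6359024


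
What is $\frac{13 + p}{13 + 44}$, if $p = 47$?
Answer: $\frac{20}{19} \approx 1.0526$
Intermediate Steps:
$\frac{13 + p}{13 + 44} = \frac{13 + 47}{13 + 44} = \frac{1}{57} \cdot 60 = \frac{20}{19}$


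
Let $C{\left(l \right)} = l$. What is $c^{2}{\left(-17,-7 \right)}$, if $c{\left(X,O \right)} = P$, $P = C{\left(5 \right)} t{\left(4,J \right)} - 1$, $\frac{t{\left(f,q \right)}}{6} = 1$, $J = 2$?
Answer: $841$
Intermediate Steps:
$t{\left(f,q \right)} = 6$ ($t{\left(f,q \right)} = 6 \cdot 1 = 6$)
$P = 29$ ($P = 5 \cdot 6 - 1 = 30 - 1 = 29$)
$c{\left(X,O \right)} = 29$
$c^{2}{\left(-17,-7 \right)} = 29^{2} = 841$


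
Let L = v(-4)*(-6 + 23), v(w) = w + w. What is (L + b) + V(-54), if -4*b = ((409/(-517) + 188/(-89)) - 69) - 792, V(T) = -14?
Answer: 6071495/92026 ≈ 65.976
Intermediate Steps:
v(w) = 2*w
b = 19875395/92026 (b = -(((409/(-517) + 188/(-89)) - 69) - 792)/4 = -(((409*(-1/517) + 188*(-1/89)) - 69) - 792)/4 = -(((-409/517 - 188/89) - 69) - 792)/4 = -((-133597/46013 - 69) - 792)/4 = -(-3308494/46013 - 792)/4 = -¼*(-39750790/46013) = 19875395/92026 ≈ 215.98)
L = -136 (L = (2*(-4))*(-6 + 23) = -8*17 = -136)
(L + b) + V(-54) = (-136 + 19875395/92026) - 14 = 7359859/92026 - 14 = 6071495/92026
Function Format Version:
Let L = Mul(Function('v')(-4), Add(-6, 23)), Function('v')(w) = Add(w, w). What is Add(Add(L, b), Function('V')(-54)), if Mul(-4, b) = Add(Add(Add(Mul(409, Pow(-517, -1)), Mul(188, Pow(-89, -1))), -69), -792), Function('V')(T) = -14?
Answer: Rational(6071495, 92026) ≈ 65.976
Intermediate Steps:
Function('v')(w) = Mul(2, w)
b = Rational(19875395, 92026) (b = Mul(Rational(-1, 4), Add(Add(Add(Mul(409, Pow(-517, -1)), Mul(188, Pow(-89, -1))), -69), -792)) = Mul(Rational(-1, 4), Add(Add(Add(Mul(409, Rational(-1, 517)), Mul(188, Rational(-1, 89))), -69), -792)) = Mul(Rational(-1, 4), Add(Add(Add(Rational(-409, 517), Rational(-188, 89)), -69), -792)) = Mul(Rational(-1, 4), Add(Add(Rational(-133597, 46013), -69), -792)) = Mul(Rational(-1, 4), Add(Rational(-3308494, 46013), -792)) = Mul(Rational(-1, 4), Rational(-39750790, 46013)) = Rational(19875395, 92026) ≈ 215.98)
L = -136 (L = Mul(Mul(2, -4), Add(-6, 23)) = Mul(-8, 17) = -136)
Add(Add(L, b), Function('V')(-54)) = Add(Add(-136, Rational(19875395, 92026)), -14) = Add(Rational(7359859, 92026), -14) = Rational(6071495, 92026)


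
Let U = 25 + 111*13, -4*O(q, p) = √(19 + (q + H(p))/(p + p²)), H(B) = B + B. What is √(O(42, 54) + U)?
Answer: √(6394608 - 33*√20746)/66 ≈ 38.300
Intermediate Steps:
H(B) = 2*B
O(q, p) = -√(19 + (q + 2*p)/(p + p²))/4
U = 1468 (U = 25 + 1443 = 1468)
√(O(42, 54) + U) = √(-√6*√(42 + 19*54² + 21*54)/(18*√(1 + 54))/4 + 1468) = √(-√330*√(42 + 19*2916 + 1134)/990/4 + 1468) = √(-√330*√(42 + 55404 + 1134)/990/4 + 1468) = √(-√20746/33/4 + 1468) = √(-√20746/132 + 1468) = √(1468 - √20746/132)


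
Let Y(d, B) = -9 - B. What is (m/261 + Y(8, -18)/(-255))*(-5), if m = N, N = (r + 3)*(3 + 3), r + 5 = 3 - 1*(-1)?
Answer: -79/1479 ≈ -0.053414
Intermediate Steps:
r = -1 (r = -5 + (3 - 1*(-1)) = -5 + (3 + 1) = -5 + 4 = -1)
N = 12 (N = (-1 + 3)*(3 + 3) = 2*6 = 12)
m = 12
(m/261 + Y(8, -18)/(-255))*(-5) = (12/261 + (-9 - 1*(-18))/(-255))*(-5) = (12*(1/261) + (-9 + 18)*(-1/255))*(-5) = (4/87 + 9*(-1/255))*(-5) = (4/87 - 3/85)*(-5) = (79/7395)*(-5) = -79/1479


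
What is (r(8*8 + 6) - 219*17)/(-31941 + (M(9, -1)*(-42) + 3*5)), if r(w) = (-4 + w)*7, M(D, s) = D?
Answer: 1087/10768 ≈ 0.10095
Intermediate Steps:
r(w) = -28 + 7*w
(r(8*8 + 6) - 219*17)/(-31941 + (M(9, -1)*(-42) + 3*5)) = ((-28 + 7*(8*8 + 6)) - 219*17)/(-31941 + (9*(-42) + 3*5)) = ((-28 + 7*(64 + 6)) - 3723)/(-31941 + (-378 + 15)) = ((-28 + 7*70) - 3723)/(-31941 - 363) = ((-28 + 490) - 3723)/(-32304) = (462 - 3723)*(-1/32304) = -3261*(-1/32304) = 1087/10768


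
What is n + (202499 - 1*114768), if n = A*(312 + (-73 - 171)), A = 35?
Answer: 90111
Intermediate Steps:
n = 2380 (n = 35*(312 + (-73 - 171)) = 35*(312 - 244) = 35*68 = 2380)
n + (202499 - 1*114768) = 2380 + (202499 - 1*114768) = 2380 + (202499 - 114768) = 2380 + 87731 = 90111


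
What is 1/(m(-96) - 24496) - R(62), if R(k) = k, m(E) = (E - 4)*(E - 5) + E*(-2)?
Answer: -880649/14204 ≈ -62.000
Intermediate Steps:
m(E) = -2*E + (-5 + E)*(-4 + E) (m(E) = (-4 + E)*(-5 + E) - 2*E = (-5 + E)*(-4 + E) - 2*E = -2*E + (-5 + E)*(-4 + E))
1/(m(-96) - 24496) - R(62) = 1/((20 + (-96)² - 11*(-96)) - 24496) - 1*62 = 1/((20 + 9216 + 1056) - 24496) - 62 = 1/(10292 - 24496) - 62 = 1/(-14204) - 62 = -1/14204 - 62 = -880649/14204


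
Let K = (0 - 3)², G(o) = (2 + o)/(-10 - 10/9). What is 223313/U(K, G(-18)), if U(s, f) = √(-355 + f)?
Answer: -1116565*I*√8839/8839 ≈ -11876.0*I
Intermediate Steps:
G(o) = -9/50 - 9*o/100 (G(o) = (2 + o)/(-10 - 10*⅑) = (2 + o)/(-10 - 10/9) = (2 + o)/(-100/9) = (2 + o)*(-9/100) = -9/50 - 9*o/100)
K = 9 (K = (-3)² = 9)
223313/U(K, G(-18)) = 223313/(√(-355 + (-9/50 - 9/100*(-18)))) = 223313/(√(-355 + (-9/50 + 81/50))) = 223313/(√(-355 + 36/25)) = 223313/(√(-8839/25)) = 223313/((I*√8839/5)) = 223313*(-5*I*√8839/8839) = -1116565*I*√8839/8839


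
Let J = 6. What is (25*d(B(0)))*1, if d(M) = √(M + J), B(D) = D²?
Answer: 25*√6 ≈ 61.237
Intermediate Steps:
d(M) = √(6 + M) (d(M) = √(M + 6) = √(6 + M))
(25*d(B(0)))*1 = (25*√(6 + 0²))*1 = (25*√(6 + 0))*1 = (25*√6)*1 = 25*√6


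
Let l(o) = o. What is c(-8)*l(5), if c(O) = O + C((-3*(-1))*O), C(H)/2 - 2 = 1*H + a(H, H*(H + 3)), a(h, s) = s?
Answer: 4780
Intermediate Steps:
C(H) = 4 + 2*H + 2*H*(3 + H) (C(H) = 4 + 2*(1*H + H*(H + 3)) = 4 + 2*(H + H*(3 + H)) = 4 + (2*H + 2*H*(3 + H)) = 4 + 2*H + 2*H*(3 + H))
c(O) = 4 + 7*O + 6*O*(3 + 3*O) (c(O) = O + (4 + 2*((-3*(-1))*O) + 2*((-3*(-1))*O)*(3 + (-3*(-1))*O)) = O + (4 + 2*(3*O) + 2*(3*O)*(3 + 3*O)) = O + (4 + 6*O + 6*O*(3 + 3*O)) = 4 + 7*O + 6*O*(3 + 3*O))
c(-8)*l(5) = (4 + 18*(-8)² + 25*(-8))*5 = (4 + 18*64 - 200)*5 = (4 + 1152 - 200)*5 = 956*5 = 4780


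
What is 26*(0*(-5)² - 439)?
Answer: -11414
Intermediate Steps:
26*(0*(-5)² - 439) = 26*(0*25 - 439) = 26*(0 - 439) = 26*(-439) = -11414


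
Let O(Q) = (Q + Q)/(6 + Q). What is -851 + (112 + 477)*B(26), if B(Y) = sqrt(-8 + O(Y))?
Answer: -851 + 589*I*sqrt(102)/4 ≈ -851.0 + 1487.2*I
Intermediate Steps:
O(Q) = 2*Q/(6 + Q) (O(Q) = (2*Q)/(6 + Q) = 2*Q/(6 + Q))
B(Y) = sqrt(-8 + 2*Y/(6 + Y))
-851 + (112 + 477)*B(26) = -851 + (112 + 477)*(sqrt(6)*sqrt((-8 - 1*26)/(6 + 26))) = -851 + 589*(sqrt(6)*sqrt((-8 - 26)/32)) = -851 + 589*(sqrt(6)*sqrt((1/32)*(-34))) = -851 + 589*(sqrt(6)*sqrt(-17/16)) = -851 + 589*(sqrt(6)*(I*sqrt(17)/4)) = -851 + 589*(I*sqrt(102)/4) = -851 + 589*I*sqrt(102)/4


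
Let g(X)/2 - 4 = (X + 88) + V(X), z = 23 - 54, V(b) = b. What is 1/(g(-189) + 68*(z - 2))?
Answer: -1/2816 ≈ -0.00035511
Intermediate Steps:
z = -31
g(X) = 184 + 4*X (g(X) = 8 + 2*((X + 88) + X) = 8 + 2*((88 + X) + X) = 8 + 2*(88 + 2*X) = 8 + (176 + 4*X) = 184 + 4*X)
1/(g(-189) + 68*(z - 2)) = 1/((184 + 4*(-189)) + 68*(-31 - 2)) = 1/((184 - 756) + 68*(-33)) = 1/(-572 - 2244) = 1/(-2816) = -1/2816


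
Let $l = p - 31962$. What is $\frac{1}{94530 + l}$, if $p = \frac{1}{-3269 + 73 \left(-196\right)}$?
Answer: $\frac{17577}{1099757735} \approx 1.5983 \cdot 10^{-5}$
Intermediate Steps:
$p = - \frac{1}{17577}$ ($p = \frac{1}{-3269 - 14308} = \frac{1}{-17577} = - \frac{1}{17577} \approx -5.6893 \cdot 10^{-5}$)
$l = - \frac{561796075}{17577}$ ($l = - \frac{1}{17577} - 31962 = - \frac{561796075}{17577} \approx -31962.0$)
$\frac{1}{94530 + l} = \frac{1}{94530 - \frac{561796075}{17577}} = \frac{1}{\frac{1099757735}{17577}} = \frac{17577}{1099757735}$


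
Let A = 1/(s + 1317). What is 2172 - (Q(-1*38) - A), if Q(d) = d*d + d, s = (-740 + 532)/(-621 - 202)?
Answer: 830420657/1084099 ≈ 766.00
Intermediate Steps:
s = 208/823 (s = -208/(-823) = -208*(-1/823) = 208/823 ≈ 0.25273)
Q(d) = d + d² (Q(d) = d² + d = d + d²)
A = 823/1084099 (A = 1/(208/823 + 1317) = 1/(1084099/823) = 823/1084099 ≈ 0.00075916)
2172 - (Q(-1*38) - A) = 2172 - ((-1*38)*(1 - 1*38) - 1*823/1084099) = 2172 - (-38*(1 - 38) - 823/1084099) = 2172 - (-38*(-37) - 823/1084099) = 2172 - (1406 - 823/1084099) = 2172 - 1*1524242371/1084099 = 2172 - 1524242371/1084099 = 830420657/1084099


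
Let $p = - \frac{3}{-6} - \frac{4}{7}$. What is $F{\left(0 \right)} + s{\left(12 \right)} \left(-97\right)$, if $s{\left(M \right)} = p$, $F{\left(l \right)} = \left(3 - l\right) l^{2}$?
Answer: $\frac{97}{14} \approx 6.9286$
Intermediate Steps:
$p = - \frac{1}{14}$ ($p = \left(-3\right) \left(- \frac{1}{6}\right) - \frac{4}{7} = \frac{1}{2} - \frac{4}{7} = - \frac{1}{14} \approx -0.071429$)
$F{\left(l \right)} = l^{2} \left(3 - l\right)$
$s{\left(M \right)} = - \frac{1}{14}$
$F{\left(0 \right)} + s{\left(12 \right)} \left(-97\right) = 0^{2} \left(3 - 0\right) - - \frac{97}{14} = 0 \left(3 + 0\right) + \frac{97}{14} = 0 \cdot 3 + \frac{97}{14} = 0 + \frac{97}{14} = \frac{97}{14}$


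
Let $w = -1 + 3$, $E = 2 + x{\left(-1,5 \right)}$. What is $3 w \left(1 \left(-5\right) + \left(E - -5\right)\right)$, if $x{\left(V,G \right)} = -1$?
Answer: $6$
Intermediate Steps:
$E = 1$ ($E = 2 - 1 = 1$)
$w = 2$
$3 w \left(1 \left(-5\right) + \left(E - -5\right)\right) = 3 \cdot 2 \left(1 \left(-5\right) + \left(1 - -5\right)\right) = 6 \left(-5 + \left(1 + 5\right)\right) = 6 \left(-5 + 6\right) = 6 \cdot 1 = 6$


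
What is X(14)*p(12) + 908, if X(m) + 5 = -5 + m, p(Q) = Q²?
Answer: 1484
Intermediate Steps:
X(m) = -10 + m (X(m) = -5 + (-5 + m) = -10 + m)
X(14)*p(12) + 908 = (-10 + 14)*12² + 908 = 4*144 + 908 = 576 + 908 = 1484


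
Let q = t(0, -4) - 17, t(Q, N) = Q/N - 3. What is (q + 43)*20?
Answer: 460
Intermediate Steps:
t(Q, N) = -3 + Q/N (t(Q, N) = Q/N - 3 = -3 + Q/N)
q = -20 (q = (-3 + 0/(-4)) - 17 = (-3 + 0*(-¼)) - 17 = (-3 + 0) - 17 = -3 - 17 = -20)
(q + 43)*20 = (-20 + 43)*20 = 23*20 = 460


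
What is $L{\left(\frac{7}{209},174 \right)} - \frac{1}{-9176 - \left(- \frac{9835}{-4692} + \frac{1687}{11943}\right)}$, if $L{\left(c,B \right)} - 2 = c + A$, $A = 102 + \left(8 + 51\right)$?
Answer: $\frac{5841614262129138}{35830737948995} \approx 163.03$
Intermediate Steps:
$A = 161$ ($A = 102 + 59 = 161$)
$L{\left(c,B \right)} = 163 + c$ ($L{\left(c,B \right)} = 2 + \left(c + 161\right) = 2 + \left(161 + c\right) = 163 + c$)
$L{\left(\frac{7}{209},174 \right)} - \frac{1}{-9176 - \left(- \frac{9835}{-4692} + \frac{1687}{11943}\right)} = \left(163 + \frac{7}{209}\right) - \frac{1}{-9176 - \left(- \frac{9835}{-4692} + \frac{1687}{11943}\right)} = \left(163 + 7 \cdot \frac{1}{209}\right) - \frac{1}{-9176 - \left(\left(-9835\right) \left(- \frac{1}{4692}\right) + 1687 \cdot \frac{1}{11943}\right)} = \left(163 + \frac{7}{209}\right) - \frac{1}{-9176 - \left(\frac{9835}{4692} + \frac{1687}{11943}\right)} = \frac{34074}{209} - \frac{1}{-9176 - \frac{41791603}{18678852}} = \frac{34074}{209} - \frac{1}{- \frac{171438937555}{18678852}} = \frac{34074}{209} - - \frac{18678852}{171438937555} = \frac{34074}{209} + \frac{18678852}{171438937555} = \frac{5841614262129138}{35830737948995}$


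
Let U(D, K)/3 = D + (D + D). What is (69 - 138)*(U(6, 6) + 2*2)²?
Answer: -232116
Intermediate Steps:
U(D, K) = 9*D (U(D, K) = 3*(D + (D + D)) = 3*(D + 2*D) = 3*(3*D) = 9*D)
(69 - 138)*(U(6, 6) + 2*2)² = (69 - 138)*(9*6 + 2*2)² = -69*(54 + 4)² = -69*58² = -69*3364 = -232116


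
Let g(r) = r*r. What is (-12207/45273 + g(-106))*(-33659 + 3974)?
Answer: -5033341311795/15091 ≈ -3.3353e+8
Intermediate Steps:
g(r) = r²
(-12207/45273 + g(-106))*(-33659 + 3974) = (-12207/45273 + (-106)²)*(-33659 + 3974) = (-12207*1/45273 + 11236)*(-29685) = (-4069/15091 + 11236)*(-29685) = (169558407/15091)*(-29685) = -5033341311795/15091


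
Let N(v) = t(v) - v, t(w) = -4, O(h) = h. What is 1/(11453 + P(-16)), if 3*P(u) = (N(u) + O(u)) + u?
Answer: 3/34339 ≈ 8.7364e-5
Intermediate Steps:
N(v) = -4 - v
P(u) = -4/3 + u/3 (P(u) = (((-4 - u) + u) + u)/3 = (-4 + u)/3 = -4/3 + u/3)
1/(11453 + P(-16)) = 1/(11453 + (-4/3 + (⅓)*(-16))) = 1/(11453 + (-4/3 - 16/3)) = 1/(11453 - 20/3) = 1/(34339/3) = 3/34339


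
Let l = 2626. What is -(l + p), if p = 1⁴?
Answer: -2627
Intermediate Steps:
p = 1
-(l + p) = -(2626 + 1) = -1*2627 = -2627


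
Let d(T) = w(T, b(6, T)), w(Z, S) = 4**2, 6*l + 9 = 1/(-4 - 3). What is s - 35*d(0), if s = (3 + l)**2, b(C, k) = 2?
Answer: -245999/441 ≈ -557.82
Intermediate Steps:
l = -32/21 (l = -3/2 + 1/(6*(-4 - 3)) = -3/2 + (1/6)/(-7) = -3/2 + (1/6)*(-1/7) = -3/2 - 1/42 = -32/21 ≈ -1.5238)
w(Z, S) = 16
d(T) = 16
s = 961/441 (s = (3 - 32/21)**2 = (31/21)**2 = 961/441 ≈ 2.1791)
s - 35*d(0) = 961/441 - 35*16 = 961/441 - 560 = -245999/441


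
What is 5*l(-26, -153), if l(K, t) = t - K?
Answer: -635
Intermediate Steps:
5*l(-26, -153) = 5*(-153 - 1*(-26)) = 5*(-153 + 26) = 5*(-127) = -635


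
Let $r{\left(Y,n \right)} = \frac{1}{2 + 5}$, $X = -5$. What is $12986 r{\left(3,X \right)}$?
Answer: $\frac{12986}{7} \approx 1855.1$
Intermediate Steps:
$r{\left(Y,n \right)} = \frac{1}{7}$
$12986 r{\left(3,X \right)} = 12986 \cdot \frac{1}{7} = \frac{12986}{7}$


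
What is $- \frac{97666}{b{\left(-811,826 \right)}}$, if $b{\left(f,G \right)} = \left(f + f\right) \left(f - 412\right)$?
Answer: $- \frac{48833}{991853} \approx -0.049234$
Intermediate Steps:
$b{\left(f,G \right)} = 2 f \left(-412 + f\right)$
$- \frac{97666}{b{\left(-811,826 \right)}} = - \frac{97666}{2 \left(-811\right) \left(-412 - 811\right)} = - \frac{97666}{2 \left(-811\right) \left(-1223\right)} = - \frac{97666}{1983706} = \left(-97666\right) \frac{1}{1983706} = - \frac{48833}{991853}$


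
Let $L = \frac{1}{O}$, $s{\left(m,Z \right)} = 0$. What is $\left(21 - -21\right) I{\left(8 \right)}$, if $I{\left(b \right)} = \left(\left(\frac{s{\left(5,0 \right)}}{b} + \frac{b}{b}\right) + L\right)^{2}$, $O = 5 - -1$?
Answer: $\frac{343}{6} \approx 57.167$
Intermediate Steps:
$O = 6$ ($O = 5 + 1 = 6$)
$L = \frac{1}{6} \approx 0.16667$
$I{\left(b \right)} = \frac{49}{36}$ ($I{\left(b \right)} = \left(\left(\frac{0}{b} + \frac{b}{b}\right) + \frac{1}{6}\right)^{2} = \left(\left(0 + 1\right) + \frac{1}{6}\right)^{2} = \left(1 + \frac{1}{6}\right)^{2} = \left(\frac{7}{6}\right)^{2} = \frac{49}{36}$)
$\left(21 - -21\right) I{\left(8 \right)} = \left(21 - -21\right) \frac{49}{36} = \left(21 + 21\right) \frac{49}{36} = 42 \cdot \frac{49}{36} = \frac{343}{6}$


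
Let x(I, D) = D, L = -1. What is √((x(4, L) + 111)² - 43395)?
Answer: I*√31295 ≈ 176.9*I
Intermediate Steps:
√((x(4, L) + 111)² - 43395) = √((-1 + 111)² - 43395) = √(110² - 43395) = √(12100 - 43395) = √(-31295) = I*√31295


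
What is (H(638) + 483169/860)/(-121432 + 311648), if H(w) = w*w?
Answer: 26964693/12583520 ≈ 2.1429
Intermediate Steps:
H(w) = w**2
(H(638) + 483169/860)/(-121432 + 311648) = (638**2 + 483169/860)/(-121432 + 311648) = (407044 + 483169*(1/860))/190216 = (407044 + 483169/860)*(1/190216) = (350541009/860)*(1/190216) = 26964693/12583520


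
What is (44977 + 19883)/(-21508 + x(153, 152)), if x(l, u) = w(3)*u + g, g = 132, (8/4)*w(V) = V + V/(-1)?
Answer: -16215/5344 ≈ -3.0342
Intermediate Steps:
w(V) = 0 (w(V) = (V + V/(-1))/2 = (V + V*(-1))/2 = (V - V)/2 = (½)*0 = 0)
x(l, u) = 132 (x(l, u) = 0*u + 132 = 0 + 132 = 132)
(44977 + 19883)/(-21508 + x(153, 152)) = (44977 + 19883)/(-21508 + 132) = 64860/(-21376) = 64860*(-1/21376) = -16215/5344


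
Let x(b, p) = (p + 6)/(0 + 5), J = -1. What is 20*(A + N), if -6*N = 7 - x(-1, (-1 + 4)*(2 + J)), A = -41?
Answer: -2512/3 ≈ -837.33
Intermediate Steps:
x(b, p) = 6/5 + p/5 (x(b, p) = (6 + p)/5 = (6 + p)*(1/5) = 6/5 + p/5)
N = -13/15 (N = -(7 - (6/5 + ((-1 + 4)*(2 - 1))/5))/6 = -(7 - (6/5 + (3*1)/5))/6 = -(7 - (6/5 + (1/5)*3))/6 = -(7 - (6/5 + 3/5))/6 = -(7 - 1*9/5)/6 = -(7 - 9/5)/6 = -1/6*26/5 = -13/15 ≈ -0.86667)
20*(A + N) = 20*(-41 - 13/15) = 20*(-628/15) = -2512/3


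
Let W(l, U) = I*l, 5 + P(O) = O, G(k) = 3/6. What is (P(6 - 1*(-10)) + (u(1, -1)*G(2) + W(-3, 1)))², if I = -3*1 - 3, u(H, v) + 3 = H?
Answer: 784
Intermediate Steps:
G(k) = ½ (G(k) = 3*(⅙) = ½)
u(H, v) = -3 + H
P(O) = -5 + O
I = -6 (I = -3 - 3 = -6)
W(l, U) = -6*l
(P(6 - 1*(-10)) + (u(1, -1)*G(2) + W(-3, 1)))² = ((-5 + (6 - 1*(-10))) + ((-3 + 1)*(½) - 6*(-3)))² = ((-5 + (6 + 10)) + (-2*½ + 18))² = ((-5 + 16) + (-1 + 18))² = (11 + 17)² = 28² = 784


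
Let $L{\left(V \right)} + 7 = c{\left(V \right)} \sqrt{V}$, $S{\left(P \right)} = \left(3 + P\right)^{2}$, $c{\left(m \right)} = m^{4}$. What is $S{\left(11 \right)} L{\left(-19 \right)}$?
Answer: $-1372 + 25542916 i \sqrt{19} \approx -1372.0 + 1.1134 \cdot 10^{8} i$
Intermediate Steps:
$L{\left(V \right)} = -7 + V^{\frac{9}{2}}$ ($L{\left(V \right)} = -7 + V^{4} \sqrt{V} = -7 + V^{\frac{9}{2}}$)
$S{\left(11 \right)} L{\left(-19 \right)} = \left(3 + 11\right)^{2} \left(-7 + \left(-19\right)^{\frac{9}{2}}\right) = 14^{2} \left(-7 + 130321 i \sqrt{19}\right) = 196 \left(-7 + 130321 i \sqrt{19}\right) = -1372 + 25542916 i \sqrt{19}$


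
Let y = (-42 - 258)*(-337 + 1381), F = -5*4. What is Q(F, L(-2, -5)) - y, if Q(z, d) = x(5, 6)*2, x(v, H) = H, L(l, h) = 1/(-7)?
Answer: 313212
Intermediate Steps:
L(l, h) = -⅐
F = -20
y = -313200 (y = -300*1044 = -313200)
Q(z, d) = 12 (Q(z, d) = 6*2 = 12)
Q(F, L(-2, -5)) - y = 12 - 1*(-313200) = 12 + 313200 = 313212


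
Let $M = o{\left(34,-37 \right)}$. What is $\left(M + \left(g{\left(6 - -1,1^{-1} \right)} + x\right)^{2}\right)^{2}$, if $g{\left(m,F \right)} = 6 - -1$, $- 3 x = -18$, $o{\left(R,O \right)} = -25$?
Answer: $20736$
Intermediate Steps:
$x = 6$ ($x = \left(- \frac{1}{3}\right) \left(-18\right) = 6$)
$M = -25$
$g{\left(m,F \right)} = 7$ ($g{\left(m,F \right)} = 6 + 1 = 7$)
$\left(M + \left(g{\left(6 - -1,1^{-1} \right)} + x\right)^{2}\right)^{2} = \left(-25 + \left(7 + 6\right)^{2}\right)^{2} = \left(-25 + 13^{2}\right)^{2} = \left(-25 + 169\right)^{2} = 144^{2} = 20736$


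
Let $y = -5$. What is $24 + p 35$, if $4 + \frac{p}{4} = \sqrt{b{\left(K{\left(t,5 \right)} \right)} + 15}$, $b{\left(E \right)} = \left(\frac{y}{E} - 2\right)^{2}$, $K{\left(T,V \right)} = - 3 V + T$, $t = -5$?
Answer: $59$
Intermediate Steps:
$K{\left(T,V \right)} = T - 3 V$
$b{\left(E \right)} = \left(-2 - \frac{5}{E}\right)^{2}$ ($b{\left(E \right)} = \left(- \frac{5}{E} - 2\right)^{2} = \left(-2 - \frac{5}{E}\right)^{2}$)
$p = 1$ ($p = -16 + 4 \sqrt{\frac{\left(5 + 2 \left(-5 - 15\right)\right)^{2}}{\left(-5 - 15\right)^{2}} + 15} = -16 + 4 \sqrt{\frac{\left(5 + 2 \left(-20\right)\right)^{2}}{400} + 15} = -16 + 4 \sqrt{\frac{\left(5 - 40\right)^{2}}{400} + 15} = -16 + 4 \sqrt{\frac{\left(-35\right)^{2}}{400} + 15} = -16 + 4 \sqrt{\frac{1}{400} \cdot 1225 + 15} = -16 + 4 \sqrt{\frac{49}{16} + 15} = -16 + 4 \sqrt{\frac{289}{16}} = -16 + 4 \cdot \frac{17}{4} = -16 + 17 = 1$)
$24 + p 35 = 24 + 1 \cdot 35 = 24 + 35 = 59$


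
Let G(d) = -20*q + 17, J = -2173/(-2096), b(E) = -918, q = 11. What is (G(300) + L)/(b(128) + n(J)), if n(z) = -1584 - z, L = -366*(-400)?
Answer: -306428912/5246365 ≈ -58.408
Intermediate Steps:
J = 2173/2096 (J = -2173*(-1/2096) = 2173/2096 ≈ 1.0367)
G(d) = -203 (G(d) = -20*11 + 17 = -220 + 17 = -203)
L = 146400
(G(300) + L)/(b(128) + n(J)) = (-203 + 146400)/(-918 + (-1584 - 1*2173/2096)) = 146197/(-918 + (-1584 - 2173/2096)) = 146197/(-918 - 3322237/2096) = 146197/(-5246365/2096) = 146197*(-2096/5246365) = -306428912/5246365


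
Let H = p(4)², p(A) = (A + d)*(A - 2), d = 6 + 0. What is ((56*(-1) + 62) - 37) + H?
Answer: 369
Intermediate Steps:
d = 6
p(A) = (-2 + A)*(6 + A) (p(A) = (A + 6)*(A - 2) = (6 + A)*(-2 + A) = (-2 + A)*(6 + A))
H = 400 (H = (-12 + 4² + 4*4)² = (-12 + 16 + 16)² = 20² = 400)
((56*(-1) + 62) - 37) + H = ((56*(-1) + 62) - 37) + 400 = ((-56 + 62) - 37) + 400 = (6 - 37) + 400 = -31 + 400 = 369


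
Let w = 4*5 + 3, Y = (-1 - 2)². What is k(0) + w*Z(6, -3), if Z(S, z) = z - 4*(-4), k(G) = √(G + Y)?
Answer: 302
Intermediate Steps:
Y = 9 (Y = (-3)² = 9)
k(G) = √(9 + G) (k(G) = √(G + 9) = √(9 + G))
Z(S, z) = 16 + z (Z(S, z) = z + 16 = 16 + z)
w = 23 (w = 20 + 3 = 23)
k(0) + w*Z(6, -3) = √(9 + 0) + 23*(16 - 3) = √9 + 23*13 = 3 + 299 = 302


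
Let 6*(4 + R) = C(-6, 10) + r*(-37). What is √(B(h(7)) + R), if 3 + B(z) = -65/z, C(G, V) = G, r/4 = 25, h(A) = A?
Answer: I*√279573/21 ≈ 25.178*I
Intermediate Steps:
r = 100 (r = 4*25 = 100)
B(z) = -3 - 65/z
R = -1865/3 (R = -4 + (-6 + 100*(-37))/6 = -4 + (-6 - 3700)/6 = -4 + (⅙)*(-3706) = -4 - 1853/3 = -1865/3 ≈ -621.67)
√(B(h(7)) + R) = √((-3 - 65/7) - 1865/3) = √(-86/7 - 1865/3) = √(-13313/21) = I*√279573/21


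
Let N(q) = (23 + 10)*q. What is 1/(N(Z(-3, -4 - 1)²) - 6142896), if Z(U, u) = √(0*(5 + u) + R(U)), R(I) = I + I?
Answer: -1/6143094 ≈ -1.6278e-7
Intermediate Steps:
R(I) = 2*I
Z(U, u) = √2*√U (Z(U, u) = √(0*(5 + u) + 2*U) = √(0 + 2*U) = √(2*U) = √2*√U)
N(q) = 33*q
1/(N(Z(-3, -4 - 1)²) - 6142896) = 1/(33*(√2*√(-3))² - 6142896) = 1/(33*(√2*(I*√3))² - 6142896) = 1/(33*(I*√6)² - 6142896) = 1/(33*(-6) - 6142896) = 1/(-198 - 6142896) = 1/(-6143094) = -1/6143094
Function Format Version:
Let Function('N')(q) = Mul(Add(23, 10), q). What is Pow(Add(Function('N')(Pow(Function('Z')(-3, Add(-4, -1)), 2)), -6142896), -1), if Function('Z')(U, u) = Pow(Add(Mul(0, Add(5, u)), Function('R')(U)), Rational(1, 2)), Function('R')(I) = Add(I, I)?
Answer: Rational(-1, 6143094) ≈ -1.6278e-7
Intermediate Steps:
Function('R')(I) = Mul(2, I)
Function('Z')(U, u) = Mul(Pow(2, Rational(1, 2)), Pow(U, Rational(1, 2))) (Function('Z')(U, u) = Pow(Add(Mul(0, Add(5, u)), Mul(2, U)), Rational(1, 2)) = Pow(Add(0, Mul(2, U)), Rational(1, 2)) = Pow(Mul(2, U), Rational(1, 2)) = Mul(Pow(2, Rational(1, 2)), Pow(U, Rational(1, 2))))
Function('N')(q) = Mul(33, q)
Pow(Add(Function('N')(Pow(Function('Z')(-3, Add(-4, -1)), 2)), -6142896), -1) = Pow(Add(Mul(33, Pow(Mul(Pow(2, Rational(1, 2)), Pow(-3, Rational(1, 2))), 2)), -6142896), -1) = Pow(Add(Mul(33, Pow(Mul(Pow(2, Rational(1, 2)), Mul(I, Pow(3, Rational(1, 2)))), 2)), -6142896), -1) = Pow(Add(Mul(33, Pow(Mul(I, Pow(6, Rational(1, 2))), 2)), -6142896), -1) = Pow(Add(Mul(33, -6), -6142896), -1) = Pow(Add(-198, -6142896), -1) = Pow(-6143094, -1) = Rational(-1, 6143094)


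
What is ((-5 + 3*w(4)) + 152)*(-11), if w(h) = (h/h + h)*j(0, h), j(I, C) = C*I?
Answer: -1617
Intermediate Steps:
w(h) = 0 (w(h) = (h/h + h)*(h*0) = (1 + h)*0 = 0)
((-5 + 3*w(4)) + 152)*(-11) = ((-5 + 3*0) + 152)*(-11) = ((-5 + 0) + 152)*(-11) = (-5 + 152)*(-11) = 147*(-11) = -1617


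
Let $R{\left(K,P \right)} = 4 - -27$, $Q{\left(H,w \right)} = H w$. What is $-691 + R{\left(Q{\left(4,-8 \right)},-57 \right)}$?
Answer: $-660$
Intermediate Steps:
$R{\left(K,P \right)} = 31$ ($R{\left(K,P \right)} = 4 + 27 = 31$)
$-691 + R{\left(Q{\left(4,-8 \right)},-57 \right)} = -691 + 31 = -660$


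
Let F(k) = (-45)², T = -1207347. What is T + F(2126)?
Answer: -1205322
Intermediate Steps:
F(k) = 2025
T + F(2126) = -1207347 + 2025 = -1205322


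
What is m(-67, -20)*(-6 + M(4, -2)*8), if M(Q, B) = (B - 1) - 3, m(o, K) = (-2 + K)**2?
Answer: -26136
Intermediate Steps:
M(Q, B) = -4 + B (M(Q, B) = (-1 + B) - 3 = -4 + B)
m(-67, -20)*(-6 + M(4, -2)*8) = (-2 - 20)**2*(-6 + (-4 - 2)*8) = (-22)**2*(-6 - 6*8) = 484*(-6 - 48) = 484*(-54) = -26136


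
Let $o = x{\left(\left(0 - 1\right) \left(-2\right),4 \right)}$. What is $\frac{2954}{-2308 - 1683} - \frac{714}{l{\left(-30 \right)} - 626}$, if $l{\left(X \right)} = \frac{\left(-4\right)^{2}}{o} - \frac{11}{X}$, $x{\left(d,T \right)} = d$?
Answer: $\frac{4393222}{10564177} \approx 0.41586$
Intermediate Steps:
$o = 2$ ($o = \left(0 - 1\right) \left(-2\right) = \left(-1\right) \left(-2\right) = 2$)
$l{\left(X \right)} = 8 - \frac{11}{X}$ ($l{\left(X \right)} = \frac{\left(-4\right)^{2}}{2} - \frac{11}{X} = 16 \cdot \frac{1}{2} - \frac{11}{X} = 8 - \frac{11}{X}$)
$\frac{2954}{-2308 - 1683} - \frac{714}{l{\left(-30 \right)} - 626} = \frac{2954}{-2308 - 1683} - \frac{714}{\left(8 - \frac{11}{-30}\right) - 626} = \frac{2954}{-3991} - \frac{714}{\left(8 - - \frac{11}{30}\right) - 626} = 2954 \left(- \frac{1}{3991}\right) - \frac{714}{\left(8 + \frac{11}{30}\right) - 626} = - \frac{2954}{3991} - \frac{714}{\frac{251}{30} - 626} = - \frac{2954}{3991} - \frac{714}{- \frac{18529}{30}} = - \frac{2954}{3991} - - \frac{3060}{2647} = - \frac{2954}{3991} + \frac{3060}{2647} = \frac{4393222}{10564177}$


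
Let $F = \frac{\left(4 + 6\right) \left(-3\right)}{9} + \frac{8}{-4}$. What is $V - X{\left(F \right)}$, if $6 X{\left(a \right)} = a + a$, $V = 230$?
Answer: $\frac{2086}{9} \approx 231.78$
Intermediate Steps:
$F = - \frac{16}{3}$ ($F = 10 \left(-3\right) \frac{1}{9} + 8 \left(- \frac{1}{4}\right) = \left(-30\right) \frac{1}{9} - 2 = - \frac{10}{3} - 2 = - \frac{16}{3} \approx -5.3333$)
$X{\left(a \right)} = \frac{a}{3}$ ($X{\left(a \right)} = \frac{a + a}{6} = \frac{2 a}{6} = \frac{a}{3}$)
$V - X{\left(F \right)} = 230 - \frac{1}{3} \left(- \frac{16}{3}\right) = 230 - - \frac{16}{9} = 230 + \frac{16}{9} = \frac{2086}{9}$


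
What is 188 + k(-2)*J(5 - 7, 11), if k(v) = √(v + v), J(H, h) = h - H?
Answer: 188 + 26*I ≈ 188.0 + 26.0*I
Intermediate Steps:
k(v) = √2*√v (k(v) = √(2*v) = √2*√v)
188 + k(-2)*J(5 - 7, 11) = 188 + (√2*√(-2))*(11 - (5 - 7)) = 188 + (√2*(I*√2))*(11 - 1*(-2)) = 188 + (2*I)*(11 + 2) = 188 + (2*I)*13 = 188 + 26*I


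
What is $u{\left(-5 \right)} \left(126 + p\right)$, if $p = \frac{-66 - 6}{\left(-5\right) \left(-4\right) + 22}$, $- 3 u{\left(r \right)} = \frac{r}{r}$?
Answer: $- \frac{290}{7} \approx -41.429$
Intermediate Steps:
$u{\left(r \right)} = - \frac{1}{3}$ ($u{\left(r \right)} = - \frac{r \frac{1}{r}}{3} = \left(- \frac{1}{3}\right) 1 = - \frac{1}{3}$)
$p = - \frac{12}{7}$ ($p = - \frac{72}{20 + 22} = - \frac{72}{42} = \left(-72\right) \frac{1}{42} = - \frac{12}{7} \approx -1.7143$)
$u{\left(-5 \right)} \left(126 + p\right) = - \frac{126 - \frac{12}{7}}{3} = \left(- \frac{1}{3}\right) \frac{870}{7} = - \frac{290}{7}$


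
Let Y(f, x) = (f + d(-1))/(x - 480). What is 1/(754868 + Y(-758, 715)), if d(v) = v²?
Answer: 235/177393223 ≈ 1.3247e-6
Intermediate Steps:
Y(f, x) = (1 + f)/(-480 + x) (Y(f, x) = (f + (-1)²)/(x - 480) = (f + 1)/(-480 + x) = (1 + f)/(-480 + x))
1/(754868 + Y(-758, 715)) = 1/(754868 + (1 - 758)/(-480 + 715)) = 1/(754868 - 757/235) = 1/(177393223/235) = 235/177393223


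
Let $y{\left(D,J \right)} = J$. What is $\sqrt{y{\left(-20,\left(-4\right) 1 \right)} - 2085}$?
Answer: $i \sqrt{2089} \approx 45.706 i$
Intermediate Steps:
$\sqrt{y{\left(-20,\left(-4\right) 1 \right)} - 2085} = \sqrt{\left(-4\right) 1 - 2085} = \sqrt{-4 - 2085} = \sqrt{-2089} = i \sqrt{2089}$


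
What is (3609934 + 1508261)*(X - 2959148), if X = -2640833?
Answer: -28661794754295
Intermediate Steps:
(3609934 + 1508261)*(X - 2959148) = (3609934 + 1508261)*(-2640833 - 2959148) = 5118195*(-5599981) = -28661794754295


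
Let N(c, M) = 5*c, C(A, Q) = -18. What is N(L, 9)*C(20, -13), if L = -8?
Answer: 720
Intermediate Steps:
N(L, 9)*C(20, -13) = (5*(-8))*(-18) = -40*(-18) = 720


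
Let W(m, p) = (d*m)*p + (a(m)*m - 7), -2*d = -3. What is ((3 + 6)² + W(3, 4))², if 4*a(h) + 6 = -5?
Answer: 112225/16 ≈ 7014.1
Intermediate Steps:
d = 3/2 (d = -½*(-3) = 3/2 ≈ 1.5000)
a(h) = -11/4 (a(h) = -3/2 + (¼)*(-5) = -3/2 - 5/4 = -11/4)
W(m, p) = -7 - 11*m/4 + 3*m*p/2 (W(m, p) = (3*m/2)*p + (-11*m/4 - 7) = 3*m*p/2 + (-7 - 11*m/4) = -7 - 11*m/4 + 3*m*p/2)
((3 + 6)² + W(3, 4))² = ((3 + 6)² + (-7 - 11/4*3 + (3/2)*3*4))² = (9² + (-7 - 33/4 + 18))² = (81 + 11/4)² = (335/4)² = 112225/16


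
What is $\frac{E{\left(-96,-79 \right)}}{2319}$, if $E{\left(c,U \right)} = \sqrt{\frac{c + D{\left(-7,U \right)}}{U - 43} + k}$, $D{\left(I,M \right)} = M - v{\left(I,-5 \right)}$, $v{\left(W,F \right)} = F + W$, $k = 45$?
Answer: $\frac{\sqrt{689666}}{282918} \approx 0.0029353$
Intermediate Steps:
$D{\left(I,M \right)} = 5 + M - I$ ($D{\left(I,M \right)} = M - \left(-5 + I\right) = 5 + M - I$)
$E{\left(c,U \right)} = \sqrt{45 + \frac{12 + U + c}{-43 + U}}$ ($E{\left(c,U \right)} = \sqrt{\frac{c + \left(5 + U - -7\right)}{U - 43} + 45} = \sqrt{\frac{c + \left(5 + U + 7\right)}{-43 + U} + 45} = \sqrt{\frac{c + \left(12 + U\right)}{-43 + U} + 45} = \sqrt{\frac{12 + U + c}{-43 + U} + 45} = \sqrt{45 + \frac{12 + U + c}{-43 + U}}$)
$\frac{E{\left(-96,-79 \right)}}{2319} = \frac{\sqrt{\frac{-1923 - 96 + 46 \left(-79\right)}{-43 - 79}}}{2319} = \sqrt{\frac{-1923 - 96 - 3634}{-122}} \cdot \frac{1}{2319} = \sqrt{\left(- \frac{1}{122}\right) \left(-5653\right)} \frac{1}{2319} = \sqrt{\frac{5653}{122}} \cdot \frac{1}{2319} = \frac{\sqrt{689666}}{122} \cdot \frac{1}{2319} = \frac{\sqrt{689666}}{282918}$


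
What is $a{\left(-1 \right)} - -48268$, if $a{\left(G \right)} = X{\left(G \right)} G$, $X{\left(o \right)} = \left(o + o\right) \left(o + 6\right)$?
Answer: $48278$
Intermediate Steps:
$X{\left(o \right)} = 2 o \left(6 + o\right)$
$a{\left(G \right)} = 2 G^{2} \left(6 + G\right)$ ($a{\left(G \right)} = 2 G \left(6 + G\right) G = 2 G^{2} \left(6 + G\right)$)
$a{\left(-1 \right)} - -48268 = 2 \left(-1\right)^{2} \left(6 - 1\right) - -48268 = 2 \cdot 1 \cdot 5 + 48268 = 10 + 48268 = 48278$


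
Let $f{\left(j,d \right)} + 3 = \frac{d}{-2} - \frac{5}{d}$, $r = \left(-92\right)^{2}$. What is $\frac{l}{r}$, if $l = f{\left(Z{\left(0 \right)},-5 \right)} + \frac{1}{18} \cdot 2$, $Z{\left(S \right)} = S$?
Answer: $\frac{11}{152352} \approx 7.2201 \cdot 10^{-5}$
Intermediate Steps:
$r = 8464$
$f{\left(j,d \right)} = -3 - \frac{5}{d} - \frac{d}{2}$ ($f{\left(j,d \right)} = -3 + \left(\frac{d}{-2} - \frac{5}{d}\right) = -3 + \left(d \left(- \frac{1}{2}\right) - \frac{5}{d}\right) = -3 - \left(\frac{d}{2} + \frac{5}{d}\right) = -3 - \frac{5}{d} - \frac{d}{2}$)
$l = \frac{11}{18}$ ($l = \left(-3 - \frac{5}{-5} - - \frac{5}{2}\right) + \frac{1}{18} \cdot 2 = \left(-3 - -1 + \frac{5}{2}\right) + \frac{1}{18} \cdot 2 = \left(-3 + 1 + \frac{5}{2}\right) + \frac{1}{9} = \frac{1}{2} + \frac{1}{9} = \frac{11}{18} \approx 0.61111$)
$\frac{l}{r} = \frac{11}{18 \cdot 8464} = \frac{11}{18} \cdot \frac{1}{8464} = \frac{11}{152352}$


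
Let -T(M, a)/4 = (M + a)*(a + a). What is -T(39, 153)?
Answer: 235008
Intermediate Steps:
T(M, a) = -8*a*(M + a) (T(M, a) = -4*(M + a)*(a + a) = -4*(M + a)*2*a = -8*a*(M + a))
-T(39, 153) = -(-8)*153*(39 + 153) = -(-8)*153*192 = -1*(-235008) = 235008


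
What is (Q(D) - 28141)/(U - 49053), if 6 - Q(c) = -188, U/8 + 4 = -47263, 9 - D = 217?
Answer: 27947/427189 ≈ 0.065421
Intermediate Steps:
D = -208 (D = 9 - 1*217 = 9 - 217 = -208)
U = -378136 (U = -32 + 8*(-47263) = -32 - 378104 = -378136)
Q(c) = 194 (Q(c) = 6 - 1*(-188) = 6 + 188 = 194)
(Q(D) - 28141)/(U - 49053) = (194 - 28141)/(-378136 - 49053) = -27947/(-427189) = -27947*(-1/427189) = 27947/427189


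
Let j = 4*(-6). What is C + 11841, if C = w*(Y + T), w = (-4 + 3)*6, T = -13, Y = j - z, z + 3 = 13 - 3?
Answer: 12105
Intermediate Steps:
j = -24
z = 7 (z = -3 + (13 - 3) = -3 + 10 = 7)
Y = -31 (Y = -24 - 1*7 = -24 - 7 = -31)
w = -6 (w = -1*6 = -6)
C = 264 (C = -6*(-31 - 13) = -6*(-44) = 264)
C + 11841 = 264 + 11841 = 12105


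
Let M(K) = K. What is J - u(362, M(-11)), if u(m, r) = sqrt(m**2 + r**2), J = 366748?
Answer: 366748 - sqrt(131165) ≈ 3.6639e+5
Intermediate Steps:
J - u(362, M(-11)) = 366748 - sqrt(362**2 + (-11)**2) = 366748 - sqrt(131044 + 121) = 366748 - sqrt(131165)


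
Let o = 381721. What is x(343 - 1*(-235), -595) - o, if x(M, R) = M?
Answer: -381143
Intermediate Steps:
x(343 - 1*(-235), -595) - o = (343 - 1*(-235)) - 1*381721 = (343 + 235) - 381721 = 578 - 381721 = -381143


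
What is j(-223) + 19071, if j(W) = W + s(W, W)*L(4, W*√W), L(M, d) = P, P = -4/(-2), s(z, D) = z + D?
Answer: 17956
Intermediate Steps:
s(z, D) = D + z
P = 2 (P = -4*(-½) = 2)
L(M, d) = 2
j(W) = 5*W (j(W) = W + (W + W)*2 = W + (2*W)*2 = W + 4*W = 5*W)
j(-223) + 19071 = 5*(-223) + 19071 = -1115 + 19071 = 17956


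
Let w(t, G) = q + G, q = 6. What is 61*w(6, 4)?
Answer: 610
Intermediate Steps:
w(t, G) = 6 + G
61*w(6, 4) = 61*(6 + 4) = 61*10 = 610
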